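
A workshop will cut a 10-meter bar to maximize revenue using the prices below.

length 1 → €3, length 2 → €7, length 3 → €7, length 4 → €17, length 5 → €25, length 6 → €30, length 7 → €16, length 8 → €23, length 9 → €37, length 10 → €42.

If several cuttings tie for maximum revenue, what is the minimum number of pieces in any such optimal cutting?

2

Build r[k] bottom-up: r[k] = max over allowed piece i of (p[i] + r[k−i]).
r[1] = 3
r[2] = 7
r[3] = 10  (first piece 1, then r[2]=7)
r[4] = 17
r[5] = 25
r[6] = 30
r[7] = 33  (first piece 1, then r[6]=30)
r[8] = 37  (first piece 2, then r[6]=30)
r[9] = 42  (first piece 4, then r[5]=25)
r[10] = 50  (first piece 5, then r[5]=25)
Maximum revenue is €50.
Now minimize piece count subject to staying optimal: for each k, pieces[k] = 1 + min over i with p[i]+r[k−i]=r[k] of pieces[k−i].
pieces[7] = 2
pieces[8] = 2
pieces[9] = 2
pieces[10] = 2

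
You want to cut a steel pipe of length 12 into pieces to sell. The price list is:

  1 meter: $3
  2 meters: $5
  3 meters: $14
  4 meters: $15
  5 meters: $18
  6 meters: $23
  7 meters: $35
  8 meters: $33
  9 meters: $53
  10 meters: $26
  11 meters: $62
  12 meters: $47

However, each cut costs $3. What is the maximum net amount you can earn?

64

Build r[k] bottom-up: r[k] = max over allowed piece i of (p[i] + r[k−i]) − 3 per cut.
r[1] = 3
r[2] = max(3+3-3, 5+0) = 5
r[3] = max(3+5-3, 5+3-3, 14+0) = 14
r[4] = max(3+14-3, 5+5-3, 14+3-3, 15+0) = 15
r[5] = max(3+15-3, 5+14-3, 14+5-3, 15+3-3, 18+0) = 18
r[6] = max(3+18-3, 5+15-3, 14+14-3, 15+5-3, 18+3-3, 23+0) = 25
r[7] = max(3+25-3, 5+18-3, 14+15-3, …, 23+3-3, 35+0) = 35
r[8] = max(3+35-3, 5+25-3, 14+18-3, …, 35+3-3, 33+0) = 35
r[9] = max(3+35-3, 5+35-3, 14+25-3, …, 33+3-3, 53+0) = 53
r[10] = max(3+53-3, 5+35-3, 14+35-3, …, 53+3-3, 26+0) = 53
r[11] = max(3+53-3, 5+53-3, 14+35-3, …, 26+3-3, 62+0) = 62
r[12] = max(3+62-3, 5+53-3, 14+53-3, …, 62+3-3, 47+0) = 64
One optimal plan: pieces 9 + 3 (1 cut) → $67 − $3 = $64.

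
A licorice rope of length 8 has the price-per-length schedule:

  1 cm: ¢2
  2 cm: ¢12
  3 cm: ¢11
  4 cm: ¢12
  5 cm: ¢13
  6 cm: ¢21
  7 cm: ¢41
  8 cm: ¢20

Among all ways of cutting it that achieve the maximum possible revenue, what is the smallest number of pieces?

Build r[k] bottom-up: r[k] = max over allowed piece i of (p[i] + r[k−i]).
r[1] = 2
r[2] = max(2+2, 12+0) = 12
r[3] = max(2+12, 12+2, 11+0) = 14
r[4] = max(2+14, 12+12, 11+2, 12+0) = 24
r[5] = max(2+24, 12+14, 11+12, 12+2, 13+0) = 26
r[6] = max(2+26, 12+24, 11+14, 12+12, 13+2, 21+0) = 36
r[7] = max(2+36, 12+26, 11+24, …, 21+2, 41+0) = 41
r[8] = max(2+41, 12+36, 11+26, …, 41+2, 20+0) = 48
Maximum revenue is ¢48.
Now minimize piece count subject to staying optimal: for each k, pieces[k] = 1 + min over i with p[i]+r[k−i]=r[k] of pieces[k−i].
pieces[5] = 3
pieces[6] = 3
pieces[7] = 1
pieces[8] = 4

4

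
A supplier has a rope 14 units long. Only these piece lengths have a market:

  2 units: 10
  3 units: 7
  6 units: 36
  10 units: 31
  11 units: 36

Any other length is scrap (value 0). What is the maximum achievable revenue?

82

Consider every possible first cut. f[k] is the best of p[i]+f[k−i] over all sellable i≤k.
f[1] = 0
f[2] = 10
f[3] = max(10+0, 7+0) = 10
f[4] = max(10+10, 7+0) = 20
f[5] = max(10+10, 7+10) = 20
f[6] = max(10+20, 7+10, 36+0) = 36
f[7] = max(10+20, 7+20, 36+0) = 36
f[8] = max(10+36, 7+20, 36+10) = 46
f[9] = max(10+36, 7+36, 36+10) = 46
f[10] = max(10+46, 7+36, 36+20, 31+0) = 56
f[11] = max(10+46, 7+46, 36+20, 31+0, 36+0) = 56
f[12] = max(10+56, 7+46, 36+36, 31+10, 36+0) = 72
f[13] = max(10+56, 7+56, 36+36, 31+10, 36+10) = 72
f[14] = max(10+72, 7+56, 36+46, 31+20, 36+10) = 82
One optimal cutting: 6 + 6 + 2 → 82.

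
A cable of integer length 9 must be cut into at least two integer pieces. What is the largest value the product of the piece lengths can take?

27

Let prod[k] be the best product for length k (with at least one cut). For each first piece i, the rest contributes max(k−i, prod[k−i]).
prod[2] = 1·max(1,0) = 1·1 = 1
prod[3] = 1·max(2,1) = 1·2 = 2
prod[4] = 2·max(2,1) = 2·2 = 4
prod[5] = 2·max(3,2) = 2·3 = 6
prod[6] = 3·max(3,2) = 3·3 = 9
prod[7] = 2·max(5,6) = 2·6 = 12
prod[8] = 2·max(6,9) = 2·9 = 18
prod[9] = 3·max(6,9) = 3·9 = 27
One optimal split: 3 + 3 + 3; product 3·3·3 = 27.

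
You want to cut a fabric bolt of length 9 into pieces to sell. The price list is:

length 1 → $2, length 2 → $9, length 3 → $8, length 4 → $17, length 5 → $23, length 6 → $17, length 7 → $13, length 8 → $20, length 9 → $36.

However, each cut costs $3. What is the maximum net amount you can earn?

37

Build v[k] bottom-up: v[k] = max over allowed piece i of (p[i] + v[k−i]) − 3 per cut.
v[1] = 2
v[2] = max(2+2-3, 9+0) = 9
v[3] = max(2+9-3, 9+2-3, 8+0) = 8
v[4] = max(2+8-3, 9+9-3, 8+2-3, 17+0) = 17
v[5] = max(2+17-3, 9+8-3, 8+9-3, 17+2-3, 23+0) = 23
v[6] = max(2+23-3, 9+17-3, 8+8-3, 17+9-3, 23+2-3, 17+0) = 23
v[7] = max(2+23-3, 9+23-3, 8+17-3, …, 17+2-3, 13+0) = 29
v[8] = max(2+29-3, 9+23-3, 8+23-3, …, 13+2-3, 20+0) = 31
v[9] = max(2+31-3, 9+29-3, 8+23-3, …, 20+2-3, 36+0) = 37
One optimal plan: pieces 5 + 4 (1 cut) → $40 − $3 = $37.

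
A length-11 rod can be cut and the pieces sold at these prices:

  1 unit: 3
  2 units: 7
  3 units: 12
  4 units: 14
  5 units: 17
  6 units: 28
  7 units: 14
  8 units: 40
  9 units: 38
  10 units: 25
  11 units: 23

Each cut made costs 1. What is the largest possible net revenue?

Consider every possible first cut. v[k] is the best of p[i]+v[k−i] over all sellable i≤k, charging 1 whenever i<k.
v[1] = 3
v[2] = 7
v[3] = 12
v[4] = 14  (first piece 1, then v[3]=12)
v[5] = 18  (first piece 2, then v[3]=12)
v[6] = 28
v[7] = 30  (first piece 1, then v[6]=28)
v[8] = 40
v[9] = 42  (first piece 1, then v[8]=40)
v[10] = 46  (first piece 2, then v[8]=40)
v[11] = 51  (first piece 3, then v[8]=40)
One optimal plan: pieces 8 + 3 (1 cut) → 52 − 1 = 51.

51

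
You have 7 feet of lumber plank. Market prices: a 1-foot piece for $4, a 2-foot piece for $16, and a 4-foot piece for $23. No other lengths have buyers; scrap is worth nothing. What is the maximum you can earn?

Let best[k] be the best obtainable value from length k. For each k, try every first piece i and keep the best of price[i] + best[k−i].
best[1] = 4
best[2] = 16
best[3] = 20  (first piece 1, then best[2]=16)
best[4] = 32  (first piece 2, then best[2]=16)
best[5] = 36  (first piece 1, then best[4]=32)
best[6] = 48  (first piece 2, then best[4]=32)
best[7] = 52  (first piece 1, then best[6]=48)
One optimal cutting: 2 + 2 + 2 + 1 → $52.

52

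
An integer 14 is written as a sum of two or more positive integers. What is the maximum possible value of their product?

162

Fill f[k] for k=2..14: at each k try every first piece i and multiply by the better of (k−i) uncut or f[k−i].
Small cases: f[2]=1, f[3]=2, f[4]=4, f[5]=6, f[6]=9, f[7]=12, f[8]=18, f[9]=27.
f[10] = 2·max(8,18) = 2·18 = 36
f[11] = 2·max(9,27) = 2·27 = 54
f[12] = 3·max(9,27) = 3·27 = 81
f[13] = 2·max(11,54) = 2·54 = 108
f[14] = 2·max(12,81) = 2·81 = 162
One optimal split: 3 + 3 + 3 + 3 + 2; product 3·3·3·3·2 = 162.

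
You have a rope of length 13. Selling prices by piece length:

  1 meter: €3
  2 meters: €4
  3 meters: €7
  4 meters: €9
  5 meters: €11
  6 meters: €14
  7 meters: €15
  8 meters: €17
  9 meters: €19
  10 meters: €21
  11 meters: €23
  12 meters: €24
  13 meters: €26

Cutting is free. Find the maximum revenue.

39

Consider every possible first cut. best[k] is the best of p[i]+best[k−i] over all sellable i≤k.
best[1] = 3
best[2] = 6  (first piece 1, then best[1]=3)
best[3] = 9  (first piece 1, then best[2]=6)
best[4] = 12  (first piece 1, then best[3]=9)
best[5] = 15  (first piece 1, then best[4]=12)
best[6] = 18  (first piece 1, then best[5]=15)
best[7] = 21  (first piece 1, then best[6]=18)
best[8] = 24  (first piece 1, then best[7]=21)
best[9] = 27  (first piece 1, then best[8]=24)
best[10] = 30  (first piece 1, then best[9]=27)
best[11] = 33  (first piece 1, then best[10]=30)
best[12] = 36  (first piece 1, then best[11]=33)
best[13] = 39  (first piece 1, then best[12]=36)
One optimal cutting: 1 + 1 + 1 + 1 + 1 + 1 + 1 + 1 + 1 + 1 + 1 + 1 + 1 → €3 + €3 + €3 + €3 + €3 + €3 + €3 + €3 + €3 + €3 + €3 + €3 + €3 = €39.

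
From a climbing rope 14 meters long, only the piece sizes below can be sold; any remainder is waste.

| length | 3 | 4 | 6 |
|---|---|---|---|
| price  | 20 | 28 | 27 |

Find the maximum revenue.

96

Let best[k] be the best obtainable value from length k. For each k, try every first piece i and keep the best of price[i] + best[k−i].
best[1] = 0
best[2] = 0
best[3] = 20
best[4] = 28
best[5] = 28
best[6] = 40  (first piece 3, then best[3]=20)
best[7] = 48  (first piece 3, then best[4]=28)
best[8] = 56  (first piece 4, then best[4]=28)
best[9] = 60  (first piece 3, then best[6]=40)
best[10] = 68  (first piece 3, then best[7]=48)
best[11] = 76  (first piece 3, then best[8]=56)
best[12] = 84  (first piece 4, then best[8]=56)
best[13] = 88  (first piece 3, then best[10]=68)
best[14] = 96  (first piece 3, then best[11]=76)
One optimal cutting: 4 + 4 + 3 + 3 → €96.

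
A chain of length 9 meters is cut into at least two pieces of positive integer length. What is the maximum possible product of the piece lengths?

Define m[k] = max over 1≤i<k of i · max(k−i, m[k−i]); the inner max lets the remainder stay uncut if that's better.
m[2] = 1·max(1,0) = 1·1 = 1
m[3] = 1·max(2,1) = 1·2 = 2
m[4] = 2·max(2,1) = 2·2 = 4
m[5] = 2·max(3,2) = 2·3 = 6
m[6] = 3·max(3,2) = 3·3 = 9
m[7] = 2·max(5,6) = 2·6 = 12
m[8] = 2·max(6,9) = 2·9 = 18
m[9] = 3·max(6,9) = 3·9 = 27
One optimal split: 3 + 3 + 3; product 3·3·3 = 27.

27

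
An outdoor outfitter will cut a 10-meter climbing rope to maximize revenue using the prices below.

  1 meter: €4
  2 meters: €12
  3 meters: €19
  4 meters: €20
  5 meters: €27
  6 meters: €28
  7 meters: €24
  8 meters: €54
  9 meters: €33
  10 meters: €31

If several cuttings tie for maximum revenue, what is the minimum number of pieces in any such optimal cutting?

2

Let r[k] be the best obtainable value from length k. For each k, try every first piece i and keep the best of price[i] + r[k−i].
r[1] = 4
r[2] = max(4+4, 12+0) = 12
r[3] = max(4+12, 12+4, 19+0) = 19
r[4] = max(4+19, 12+12, 19+4, 20+0) = 24
r[5] = max(4+24, 12+19, 19+12, 20+4, 27+0) = 31
r[6] = max(4+31, 12+24, 19+19, 20+12, 27+4, 28+0) = 38
r[7] = max(4+38, 12+31, 19+24, …, 28+4, 24+0) = 43
r[8] = max(4+43, 12+38, 19+31, …, 24+4, 54+0) = 54
r[9] = max(4+54, 12+43, 19+38, …, 54+4, 33+0) = 58
r[10] = max(4+58, 12+54, 19+43, …, 33+4, 31+0) = 66
Maximum revenue is €66.
Now minimize piece count subject to staying optimal: for each k, pieces[k] = 1 + min over i with p[i]+r[k−i]=r[k] of pieces[k−i].
pieces[7] = 3
pieces[8] = 1
pieces[9] = 2
pieces[10] = 2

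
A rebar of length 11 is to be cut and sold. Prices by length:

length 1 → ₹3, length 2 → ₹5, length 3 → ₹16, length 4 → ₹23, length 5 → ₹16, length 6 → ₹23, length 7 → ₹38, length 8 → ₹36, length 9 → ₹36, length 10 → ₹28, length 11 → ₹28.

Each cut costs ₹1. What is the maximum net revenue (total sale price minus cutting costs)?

Consider every possible first cut. net[k] is the best of p[i]+net[k−i] over all sellable i≤k, charging 1 whenever i<k.
net[1] = 3
net[2] = max(3+3-1, 5+0) = 5
net[3] = max(3+5-1, 5+3-1, 16+0) = 16
net[4] = max(3+16-1, 5+5-1, 16+3-1, 23+0) = 23
net[5] = max(3+23-1, 5+16-1, 16+5-1, 23+3-1, 16+0) = 25
net[6] = max(3+25-1, 5+23-1, 16+16-1, 23+5-1, 16+3-1, 23+0) = 31
net[7] = max(3+31-1, 5+25-1, 16+23-1, …, 23+3-1, 38+0) = 38
net[8] = max(3+38-1, 5+31-1, 16+25-1, …, 38+3-1, 36+0) = 45
net[9] = max(3+45-1, 5+38-1, 16+31-1, …, 36+3-1, 36+0) = 47
net[10] = max(3+47-1, 5+45-1, 16+38-1, …, 36+3-1, 28+0) = 53
net[11] = max(3+53-1, 5+47-1, 16+45-1, …, 28+3-1, 28+0) = 60
One optimal plan: pieces 4 + 4 + 3 (2 cuts) → ₹62 − ₹2 = ₹60.

60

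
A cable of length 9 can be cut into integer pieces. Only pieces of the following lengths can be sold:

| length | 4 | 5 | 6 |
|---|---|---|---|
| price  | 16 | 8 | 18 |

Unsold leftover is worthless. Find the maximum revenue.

Build f[k] bottom-up: f[k] = max over allowed piece i of (p[i] + f[k−i]).
f[1] = 0
f[2] = 0
f[3] = 0
f[4] = 16
f[5] = max(16+0, 8+0) = 16
f[6] = max(16+0, 8+0, 18+0) = 18
f[7] = max(16+0, 8+0, 18+0) = 18
f[8] = max(16+16, 8+0, 18+0) = 32
f[9] = max(16+16, 8+16, 18+0) = 32
One optimal cutting: pieces 4 + 4 with 1 meter of scrap → $32.

32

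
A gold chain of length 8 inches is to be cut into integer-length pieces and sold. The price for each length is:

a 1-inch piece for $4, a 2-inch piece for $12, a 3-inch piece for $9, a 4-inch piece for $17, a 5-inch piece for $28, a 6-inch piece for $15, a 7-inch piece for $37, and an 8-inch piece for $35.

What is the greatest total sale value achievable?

48

Let v[k] be the best obtainable value from length k. For each k, try every first piece i and keep the best of price[i] + v[k−i].
v[1] = 4
v[2] = max(4+4, 12+0) = 12
v[3] = max(4+12, 12+4, 9+0) = 16
v[4] = max(4+16, 12+12, 9+4, 17+0) = 24
v[5] = max(4+24, 12+16, 9+12, 17+4, 28+0) = 28
v[6] = max(4+28, 12+24, 9+16, 17+12, 28+4, 15+0) = 36
v[7] = max(4+36, 12+28, 9+24, …, 15+4, 37+0) = 40
v[8] = max(4+40, 12+36, 9+28, …, 37+4, 35+0) = 48
One optimal cutting: 2 + 2 + 2 + 2 → $12 + $12 + $12 + $12 = $48.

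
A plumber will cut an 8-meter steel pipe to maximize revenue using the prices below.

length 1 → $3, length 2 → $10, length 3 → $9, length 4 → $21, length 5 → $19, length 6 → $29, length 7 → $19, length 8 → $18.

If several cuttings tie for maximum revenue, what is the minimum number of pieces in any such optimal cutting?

Build r[k] bottom-up: r[k] = max over allowed piece i of (p[i] + r[k−i]).
r[1] = 3
r[2] = 10
r[3] = 13  (first piece 1, then r[2]=10)
r[4] = 21
r[5] = 24  (first piece 1, then r[4]=21)
r[6] = 31  (first piece 2, then r[4]=21)
r[7] = 34  (first piece 1, then r[6]=31)
r[8] = 42  (first piece 4, then r[4]=21)
Maximum revenue is $42.
Now minimize piece count subject to staying optimal: for each k, pieces[k] = 1 + min over i with p[i]+r[k−i]=r[k] of pieces[k−i].
pieces[5] = 2
pieces[6] = 2
pieces[7] = 3
pieces[8] = 2

2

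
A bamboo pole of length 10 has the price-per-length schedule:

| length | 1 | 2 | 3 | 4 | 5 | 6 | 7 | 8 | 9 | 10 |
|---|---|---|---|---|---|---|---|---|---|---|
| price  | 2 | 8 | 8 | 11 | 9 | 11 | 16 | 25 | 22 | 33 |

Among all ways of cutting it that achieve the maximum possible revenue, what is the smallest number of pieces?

5

Consider every possible first cut. r[k] is the best of p[i]+r[k−i] over all sellable i≤k.
r[1] = 2
r[2] = 8
r[3] = 10  (first piece 1, then r[2]=8)
r[4] = 16  (first piece 2, then r[2]=8)
r[5] = 18  (first piece 1, then r[4]=16)
r[6] = 24  (first piece 2, then r[4]=16)
r[7] = 26  (first piece 1, then r[6]=24)
r[8] = 32  (first piece 2, then r[6]=24)
r[9] = 34  (first piece 1, then r[8]=32)
r[10] = 40  (first piece 2, then r[8]=32)
Maximum revenue is $40.
Now minimize piece count subject to staying optimal: for each k, pieces[k] = 1 + min over i with p[i]+r[k−i]=r[k] of pieces[k−i].
pieces[7] = 4
pieces[8] = 4
pieces[9] = 5
pieces[10] = 5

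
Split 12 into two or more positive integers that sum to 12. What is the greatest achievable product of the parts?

81

Fill m[k] for k=2..12: at each k try every first piece i and multiply by the better of (k−i) uncut or m[k−i].
m[2] = 1·max(1,0) = 1·1 = 1
m[3] = 1·max(2,1) = 1·2 = 2
m[4] = 2·max(2,1) = 2·2 = 4
m[5] = 2·max(3,2) = 2·3 = 6
m[6] = 3·max(3,2) = 3·3 = 9
m[7] = 2·max(5,6) = 2·6 = 12
m[8] = 2·max(6,9) = 2·9 = 18
m[9] = 3·max(6,9) = 3·9 = 27
m[10] = 2·max(8,18) = 2·18 = 36
m[11] = 2·max(9,27) = 2·27 = 54
m[12] = 3·max(9,27) = 3·27 = 81
One optimal split: 3 + 3 + 3 + 3; product 3·3·3·3 = 81.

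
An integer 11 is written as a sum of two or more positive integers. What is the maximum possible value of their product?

Define g[k] = max over 1≤i<k of i · max(k−i, g[k−i]); the inner max lets the remainder stay uncut if that's better.
g[2] = 1·max(1,0) = 1·1 = 1
g[3] = 1·max(2,1) = 1·2 = 2
g[4] = 2·max(2,1) = 2·2 = 4
g[5] = 2·max(3,2) = 2·3 = 6
g[6] = 3·max(3,2) = 3·3 = 9
g[7] = 2·max(5,6) = 2·6 = 12
g[8] = 2·max(6,9) = 2·9 = 18
g[9] = 3·max(6,9) = 3·9 = 27
g[10] = 2·max(8,18) = 2·18 = 36
g[11] = 2·max(9,27) = 2·27 = 54
One optimal split: 3 + 3 + 3 + 2; product 3·3·3·2 = 54.

54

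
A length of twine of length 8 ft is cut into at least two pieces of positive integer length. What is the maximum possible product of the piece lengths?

Define m[k] = max over 1≤i<k of i · max(k−i, m[k−i]); the inner max lets the remainder stay uncut if that's better.
m[2] = 1·max(1,0) = 1·1 = 1
m[3] = max(1·2, 2·1) = 2
m[4] = max(1·3, 2·2, 3·1) = 4
m[5] = max(1·4, 2·3, 3·2, 4·1) = 6
m[6] = max(1·6, 2·4, 3·3, 4·2, 5·1) = 9
m[7] = max(1·9, 2·6, 3·4, 4·3, 5·2, 6·1) = 12
m[8] = max(1·12, 2·9, 3·6, …, 6·2, 7·1) = 18
One optimal split: 3 + 3 + 2; product 3·3·2 = 18.

18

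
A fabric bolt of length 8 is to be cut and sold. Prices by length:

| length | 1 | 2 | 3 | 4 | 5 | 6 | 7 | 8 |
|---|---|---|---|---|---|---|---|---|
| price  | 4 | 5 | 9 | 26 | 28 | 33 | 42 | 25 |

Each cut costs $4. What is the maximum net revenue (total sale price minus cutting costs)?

Let r[k] be the best obtainable value from length k. For each k, try every first piece i and keep the best of price[i] + r[k−i] minus the 4 cut fee when i<k.
r[1] = 4
r[2] = max(4+4-4, 5+0) = 5
r[3] = max(4+5-4, 5+4-4, 9+0) = 9
r[4] = max(4+9-4, 5+5-4, 9+4-4, 26+0) = 26
r[5] = max(4+26-4, 5+9-4, 9+5-4, 26+4-4, 28+0) = 28
r[6] = max(4+28-4, 5+26-4, 9+9-4, 26+5-4, 28+4-4, 33+0) = 33
r[7] = max(4+33-4, 5+28-4, 9+26-4, …, 33+4-4, 42+0) = 42
r[8] = max(4+42-4, 5+33-4, 9+28-4, …, 42+4-4, 25+0) = 48
One optimal plan: pieces 4 + 4 (1 cut) → $52 − $4 = $48.

48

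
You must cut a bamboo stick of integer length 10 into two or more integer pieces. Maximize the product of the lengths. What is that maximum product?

Fill P[k] for k=2..10: at each k try every first piece i and multiply by the better of (k−i) uncut or P[k−i].
Small cases: P[2]=1, P[3]=2, P[4]=4, P[5]=6.
P[6] = 3·max(3,2) = 3·3 = 9
P[7] = 2·max(5,6) = 2·6 = 12
P[8] = 2·max(6,9) = 2·9 = 18
P[9] = 3·max(6,9) = 3·9 = 27
P[10] = 2·max(8,18) = 2·18 = 36
One optimal split: 3 + 3 + 2 + 2; product 3·3·2·2 = 36.

36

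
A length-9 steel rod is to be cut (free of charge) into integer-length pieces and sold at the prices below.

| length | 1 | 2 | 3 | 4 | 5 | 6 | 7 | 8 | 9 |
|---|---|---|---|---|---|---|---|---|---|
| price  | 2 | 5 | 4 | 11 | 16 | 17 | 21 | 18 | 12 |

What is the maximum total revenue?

27

Consider every possible first cut. r[k] is the best of p[i]+r[k−i] over all sellable i≤k.
r[1] = 2
r[2] = max(2+2, 5+0) = 5
r[3] = max(2+5, 5+2, 4+0) = 7
r[4] = max(2+7, 5+5, 4+2, 11+0) = 11
r[5] = max(2+11, 5+7, 4+5, 11+2, 16+0) = 16
r[6] = max(2+16, 5+11, 4+7, 11+5, 16+2, 17+0) = 18
r[7] = max(2+18, 5+16, 4+11, …, 17+2, 21+0) = 21
r[8] = max(2+21, 5+18, 4+16, …, 21+2, 18+0) = 23
r[9] = max(2+23, 5+21, 4+18, …, 18+2, 12+0) = 27
One optimal cutting: 5 + 4 → $16 + $11 = $27.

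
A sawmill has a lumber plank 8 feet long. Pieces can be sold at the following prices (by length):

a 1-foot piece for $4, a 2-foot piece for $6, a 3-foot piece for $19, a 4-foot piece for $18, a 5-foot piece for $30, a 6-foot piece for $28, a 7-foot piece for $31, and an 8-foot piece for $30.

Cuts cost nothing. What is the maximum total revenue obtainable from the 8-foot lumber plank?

Consider every possible first cut. R[k] is the best of p[i]+R[k−i] over all sellable i≤k.
R[1] = 4
R[2] = max(4+4, 6+0) = 8
R[3] = max(4+8, 6+4, 19+0) = 19
R[4] = max(4+19, 6+8, 19+4, 18+0) = 23
R[5] = max(4+23, 6+19, 19+8, 18+4, 30+0) = 30
R[6] = max(4+30, 6+23, 19+19, 18+8, 30+4, 28+0) = 38
R[7] = max(4+38, 6+30, 19+23, …, 28+4, 31+0) = 42
R[8] = max(4+42, 6+38, 19+30, …, 31+4, 30+0) = 49
One optimal cutting: 5 + 3 → $30 + $19 = $49.

49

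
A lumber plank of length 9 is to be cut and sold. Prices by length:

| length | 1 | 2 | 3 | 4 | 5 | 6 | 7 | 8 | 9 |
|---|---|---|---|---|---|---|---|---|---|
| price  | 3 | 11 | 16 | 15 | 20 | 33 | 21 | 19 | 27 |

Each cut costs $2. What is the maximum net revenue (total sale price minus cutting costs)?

47

Let r[k] be the best obtainable value from length k. For each k, try every first piece i and keep the best of price[i] + r[k−i] minus the 2 cut fee when i<k.
r[1] = 3
r[2] = max(3+3-2, 11+0) = 11
r[3] = max(3+11-2, 11+3-2, 16+0) = 16
r[4] = max(3+16-2, 11+11-2, 16+3-2, 15+0) = 20
r[5] = max(3+20-2, 11+16-2, 16+11-2, 15+3-2, 20+0) = 25
r[6] = max(3+25-2, 11+20-2, 16+16-2, 15+11-2, 20+3-2, 33+0) = 33
r[7] = max(3+33-2, 11+25-2, 16+20-2, …, 33+3-2, 21+0) = 34
r[8] = max(3+34-2, 11+33-2, 16+25-2, …, 21+3-2, 19+0) = 42
r[9] = max(3+42-2, 11+34-2, 16+33-2, …, 19+3-2, 27+0) = 47
One optimal plan: pieces 6 + 3 (1 cut) → $49 − $2 = $47.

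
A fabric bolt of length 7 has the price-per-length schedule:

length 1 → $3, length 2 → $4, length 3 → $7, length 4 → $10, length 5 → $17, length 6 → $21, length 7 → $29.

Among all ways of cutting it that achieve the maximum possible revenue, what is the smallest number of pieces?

1

Build r[k] bottom-up: r[k] = max over allowed piece i of (p[i] + r[k−i]).
r[1] = 3
r[2] = max(3+3, 4+0) = 6
r[3] = max(3+6, 4+3, 7+0) = 9
r[4] = max(3+9, 4+6, 7+3, 10+0) = 12
r[5] = max(3+12, 4+9, 7+6, 10+3, 17+0) = 17
r[6] = max(3+17, 4+12, 7+9, 10+6, 17+3, 21+0) = 21
r[7] = max(3+21, 4+17, 7+12, …, 21+3, 29+0) = 29
Maximum revenue is $29.
Now minimize piece count subject to staying optimal: for each k, pieces[k] = 1 + min over i with p[i]+r[k−i]=r[k] of pieces[k−i].
pieces[4] = 4
pieces[5] = 1
pieces[6] = 1
pieces[7] = 1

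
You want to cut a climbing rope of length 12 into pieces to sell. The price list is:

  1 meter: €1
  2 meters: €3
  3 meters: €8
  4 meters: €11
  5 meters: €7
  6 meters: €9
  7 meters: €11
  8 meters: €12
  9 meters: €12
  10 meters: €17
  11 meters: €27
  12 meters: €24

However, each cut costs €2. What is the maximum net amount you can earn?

29

Build r[k] bottom-up: r[k] = max over allowed piece i of (p[i] + r[k−i]) − 2 per cut.
r[1] = 1
r[2] = 3
r[3] = 8
r[4] = 11
r[5] = 10  (first piece 1, then r[4]=11)
r[6] = 14  (first piece 3, then r[3]=8)
r[7] = 17  (first piece 3, then r[4]=11)
r[8] = 20  (first piece 4, then r[4]=11)
r[9] = 20  (first piece 3, then r[6]=14)
r[10] = 23  (first piece 3, then r[7]=17)
r[11] = 27
r[12] = 29  (first piece 4, then r[8]=20)
One optimal plan: pieces 4 + 4 + 4 (2 cuts) → €33 − €4 = €29.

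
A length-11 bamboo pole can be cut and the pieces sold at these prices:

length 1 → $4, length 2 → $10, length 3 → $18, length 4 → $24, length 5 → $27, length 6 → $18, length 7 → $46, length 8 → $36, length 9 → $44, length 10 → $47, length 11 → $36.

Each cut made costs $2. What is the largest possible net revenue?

Build v[k] bottom-up: v[k] = max over allowed piece i of (p[i] + v[k−i]) − 2 per cut.
v[1] = 4
v[2] = max(4+4-2, 10+0) = 10
v[3] = max(4+10-2, 10+4-2, 18+0) = 18
v[4] = max(4+18-2, 10+10-2, 18+4-2, 24+0) = 24
v[5] = max(4+24-2, 10+18-2, 18+10-2, 24+4-2, 27+0) = 27
v[6] = max(4+27-2, 10+24-2, 18+18-2, 24+10-2, 27+4-2, 18+0) = 34
v[7] = max(4+34-2, 10+27-2, 18+24-2, …, 18+4-2, 46+0) = 46
v[8] = max(4+46-2, 10+34-2, 18+27-2, …, 46+4-2, 36+0) = 48
v[9] = max(4+48-2, 10+46-2, 18+34-2, …, 36+4-2, 44+0) = 54
v[10] = max(4+54-2, 10+48-2, 18+46-2, …, 44+4-2, 47+0) = 62
v[11] = max(4+62-2, 10+54-2, 18+48-2, …, 47+4-2, 36+0) = 68
One optimal plan: pieces 7 + 4 (1 cut) → $70 − $2 = $68.

68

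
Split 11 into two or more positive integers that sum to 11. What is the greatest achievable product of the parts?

54

Fill prod[k] for k=2..11: at each k try every first piece i and multiply by the better of (k−i) uncut or prod[k−i].
prod[2] = 1*max(1,0) = 1*1 = 1
prod[3] = 1*max(2,1) = 1*2 = 2
prod[4] = 2*max(2,1) = 2*2 = 4
prod[5] = 2*max(3,2) = 2*3 = 6
prod[6] = 3*max(3,2) = 3*3 = 9
prod[7] = 2*max(5,6) = 2*6 = 12
prod[8] = 2*max(6,9) = 2*9 = 18
prod[9] = 3*max(6,9) = 3*9 = 27
prod[10] = 2*max(8,18) = 2*18 = 36
prod[11] = 2*max(9,27) = 2*27 = 54
One optimal split: 3 + 3 + 3 + 2; product 3*3*3*2 = 54.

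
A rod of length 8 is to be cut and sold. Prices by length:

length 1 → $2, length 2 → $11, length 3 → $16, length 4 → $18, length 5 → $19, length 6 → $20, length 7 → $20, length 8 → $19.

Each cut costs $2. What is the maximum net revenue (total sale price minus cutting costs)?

39

Build net[k] bottom-up: net[k] = max over allowed piece i of (p[i] + net[k−i]) − 2 per cut.
net[1] = 2
net[2] = 11
net[3] = 16
net[4] = 20  (first piece 2, then net[2]=11)
net[5] = 25  (first piece 2, then net[3]=16)
net[6] = 30  (first piece 3, then net[3]=16)
net[7] = 34  (first piece 2, then net[5]=25)
net[8] = 39  (first piece 2, then net[6]=30)
One optimal plan: pieces 3 + 3 + 2 (2 cuts) → $43 − $4 = $39.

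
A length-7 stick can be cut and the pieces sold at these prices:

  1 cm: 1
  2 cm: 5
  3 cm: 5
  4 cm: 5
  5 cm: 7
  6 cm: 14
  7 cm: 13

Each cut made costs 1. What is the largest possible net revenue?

14

Build r[k] bottom-up: r[k] = max over allowed piece i of (p[i] + r[k−i]) − 1 per cut.
r[1] = 1
r[2] = 5
r[3] = 5  (first piece 1, then r[2]=5)
r[4] = 9  (first piece 2, then r[2]=5)
r[5] = 9  (first piece 1, then r[4]=9)
r[6] = 14
r[7] = 14  (first piece 1, then r[6]=14)
One optimal plan: pieces 6 + 1 (1 cut) → 15 − 1 = 14.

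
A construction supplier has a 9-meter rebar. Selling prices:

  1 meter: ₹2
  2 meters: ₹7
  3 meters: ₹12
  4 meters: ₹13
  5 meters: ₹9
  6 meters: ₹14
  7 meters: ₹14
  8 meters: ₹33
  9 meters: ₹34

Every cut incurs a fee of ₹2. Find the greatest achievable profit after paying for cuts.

Let v[k] be the best obtainable value from length k. For each k, try every first piece i and keep the best of price[i] + v[k−i] minus the 2 cut fee when i<k.
v[1] = 2
v[2] = 7
v[3] = 12
v[4] = 13
v[5] = 17  (first piece 2, then v[3]=12)
v[6] = 22  (first piece 3, then v[3]=12)
v[7] = 23  (first piece 3, then v[4]=13)
v[8] = 33
v[9] = 34
Best is to make no cuts and sell whole for ₹34.

34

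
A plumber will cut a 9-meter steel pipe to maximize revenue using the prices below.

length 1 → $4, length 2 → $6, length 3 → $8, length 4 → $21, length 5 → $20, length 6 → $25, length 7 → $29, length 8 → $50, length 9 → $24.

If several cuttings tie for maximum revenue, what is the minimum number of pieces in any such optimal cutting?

Let r[k] be the best obtainable value from length k. For each k, try every first piece i and keep the best of price[i] + r[k−i].
r[1] = 4
r[2] = 8  (first piece 1, then r[1]=4)
r[3] = 12  (first piece 1, then r[2]=8)
r[4] = 21
r[5] = 25  (first piece 1, then r[4]=21)
r[6] = 29  (first piece 1, then r[5]=25)
r[7] = 33  (first piece 1, then r[6]=29)
r[8] = 50
r[9] = 54  (first piece 1, then r[8]=50)
Maximum revenue is $54.
Now minimize piece count subject to staying optimal: for each k, pieces[k] = 1 + min over i with p[i]+r[k−i]=r[k] of pieces[k−i].
pieces[6] = 3
pieces[7] = 4
pieces[8] = 1
pieces[9] = 2

2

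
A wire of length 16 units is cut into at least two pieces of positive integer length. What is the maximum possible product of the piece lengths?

324

Define f[k] = max over 1≤i<k of i · max(k−i, f[k−i]); the inner max lets the remainder stay uncut if that's better.
f[2] = 1×max(1,0) = 1×1 = 1
f[3] = max(1×2, 2×1) = 2
f[4] = max(1×3, 2×2, 3×1) = 4
f[5] = max(1×4, 2×3, 3×2, 4×1) = 6
f[6] = max(1×6, 2×4, 3×3, 4×2, 5×1) = 9
f[7] = max(1×9, 2×6, 3×4, 4×3, 5×2, 6×1) = 12
f[8] = max(1×12, 2×9, 3×6, …, 6×2, 7×1) = 18
f[9] = max(1×18, 2×12, 3×9, …, 7×2, 8×1) = 27
f[10] = max(1×27, 2×18, 3×12, …, 8×2, 9×1) = 36
f[11] = max(1×36, 2×27, 3×18, …, 9×2, 10×1) = 54
f[12] = max(1×54, 2×36, 3×27, …, 10×2, 11×1) = 81
f[13] = max(1×81, 2×54, 3×36, …, 11×2, 12×1) = 108
f[14] = max(1×108, 2×81, 3×54, …, 12×2, 13×1) = 162
f[15] = max(1×162, 2×108, 3×81, …, 13×2, 14×1) = 243
f[16] = max(1×243, 2×162, 3×108, …, 14×2, 15×1) = 324
One optimal split: 3 + 3 + 3 + 3 + 2 + 2; product 3×3×3×3×2×2 = 324.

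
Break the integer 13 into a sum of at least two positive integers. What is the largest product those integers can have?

Let prod[k] be the best product for length k (with at least one cut). For each first piece i, the rest contributes max(k−i, prod[k−i]).
Small cases: prod[2]=1, prod[3]=2, prod[4]=4, prod[5]=6.
prod[6] = 3*max(3,2) = 3*3 = 9
prod[7] = 2*max(5,6) = 2*6 = 12
prod[8] = 2*max(6,9) = 2*9 = 18
prod[9] = 3*max(6,9) = 3*9 = 27
prod[10] = 2*max(8,18) = 2*18 = 36
prod[11] = 2*max(9,27) = 2*27 = 54
prod[12] = 3*max(9,27) = 3*27 = 81
prod[13] = 2*max(11,54) = 2*54 = 108
One optimal split: 3 + 3 + 3 + 2 + 2; product 3*3*3*2*2 = 108.

108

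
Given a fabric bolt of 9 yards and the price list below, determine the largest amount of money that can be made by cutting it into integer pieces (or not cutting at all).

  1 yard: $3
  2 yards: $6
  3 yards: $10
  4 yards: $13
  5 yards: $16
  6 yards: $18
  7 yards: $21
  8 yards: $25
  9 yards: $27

30

Consider every possible first cut. R[k] is the best of p[i]+R[k−i] over all sellable i≤k.
R[1] = 3
R[2] = max(3+3, 6+0) = 6
R[3] = max(3+6, 6+3, 10+0) = 10
R[4] = max(3+10, 6+6, 10+3, 13+0) = 13
R[5] = max(3+13, 6+10, 10+6, 13+3, 16+0) = 16
R[6] = max(3+16, 6+13, 10+10, 13+6, 16+3, 18+0) = 20
R[7] = max(3+20, 6+16, 10+13, …, 18+3, 21+0) = 23
R[8] = max(3+23, 6+20, 10+16, …, 21+3, 25+0) = 26
R[9] = max(3+26, 6+23, 10+20, …, 25+3, 27+0) = 30
One optimal cutting: 3 + 3 + 3 → $10 + $10 + $10 = $30.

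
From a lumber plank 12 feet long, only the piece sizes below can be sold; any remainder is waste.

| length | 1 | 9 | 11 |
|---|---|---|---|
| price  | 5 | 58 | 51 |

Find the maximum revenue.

73

Let best[k] be the best obtainable value from length k. For each k, try every first piece i and keep the best of price[i] + best[k−i].
best[1] = 5
best[2] = 10  (first piece 1, then best[1]=5)
best[3] = 15  (first piece 1, then best[2]=10)
best[4] = 20  (first piece 1, then best[3]=15)
best[5] = 25  (first piece 1, then best[4]=20)
best[6] = 30  (first piece 1, then best[5]=25)
best[7] = 35  (first piece 1, then best[6]=30)
best[8] = 40  (first piece 1, then best[7]=35)
best[9] = 58
best[10] = 63  (first piece 1, then best[9]=58)
best[11] = 68  (first piece 1, then best[10]=63)
best[12] = 73  (first piece 1, then best[11]=68)
One optimal cutting: 9 + 1 + 1 + 1 → $73.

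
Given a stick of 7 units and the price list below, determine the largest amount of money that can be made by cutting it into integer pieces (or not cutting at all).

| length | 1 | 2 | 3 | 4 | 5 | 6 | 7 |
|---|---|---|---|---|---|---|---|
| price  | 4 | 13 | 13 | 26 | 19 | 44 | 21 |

Let R[k] be the best obtainable value from length k. For each k, try every first piece i and keep the best of price[i] + R[k−i].
R[1] = 4
R[2] = 13
R[3] = 17  (first piece 1, then R[2]=13)
R[4] = 26  (first piece 2, then R[2]=13)
R[5] = 30  (first piece 1, then R[4]=26)
R[6] = 44
R[7] = 48  (first piece 1, then R[6]=44)
One optimal cutting: 6 + 1 → $44 + $4 = $48.

48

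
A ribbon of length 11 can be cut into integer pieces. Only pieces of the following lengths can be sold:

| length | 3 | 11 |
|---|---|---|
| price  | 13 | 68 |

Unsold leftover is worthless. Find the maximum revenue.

Build r[k] bottom-up: r[k] = max over allowed piece i of (p[i] + r[k−i]).
r[1] = 0
r[2] = 0
r[3] = 13
r[4] = 13
r[5] = 13
r[6] = 26  (first piece 3, then r[3]=13)
r[7] = 26
r[8] = 26
r[9] = 39  (first piece 3, then r[6]=26)
r[10] = 39
r[11] = max(13+26, 68+0) = 68
One optimal cutting: 11 → ¢68.

68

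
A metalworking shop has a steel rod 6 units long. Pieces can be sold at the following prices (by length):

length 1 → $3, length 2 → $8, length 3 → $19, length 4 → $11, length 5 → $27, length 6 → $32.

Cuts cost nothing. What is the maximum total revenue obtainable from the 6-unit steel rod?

38

Consider every possible first cut. v[k] is the best of p[i]+v[k−i] over all sellable i≤k.
v[1] = 3
v[2] = max(3+3, 8+0) = 8
v[3] = max(3+8, 8+3, 19+0) = 19
v[4] = max(3+19, 8+8, 19+3, 11+0) = 22
v[5] = max(3+22, 8+19, 19+8, 11+3, 27+0) = 27
v[6] = max(3+27, 8+22, 19+19, 11+8, 27+3, 32+0) = 38
One optimal cutting: 3 + 3 → $19 + $19 = $38.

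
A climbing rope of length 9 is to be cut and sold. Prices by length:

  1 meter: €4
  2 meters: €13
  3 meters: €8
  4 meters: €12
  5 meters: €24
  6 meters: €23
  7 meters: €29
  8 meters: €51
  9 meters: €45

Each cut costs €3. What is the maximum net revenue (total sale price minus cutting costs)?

52

Consider every possible first cut. r[k] is the best of p[i]+r[k−i] over all sellable i≤k, charging 3 whenever i<k.
r[1] = 4
r[2] = max(4+4-3, 13+0) = 13
r[3] = max(4+13-3, 13+4-3, 8+0) = 14
r[4] = max(4+14-3, 13+13-3, 8+4-3, 12+0) = 23
r[5] = max(4+23-3, 13+14-3, 8+13-3, 12+4-3, 24+0) = 24
r[6] = max(4+24-3, 13+23-3, 8+14-3, 12+13-3, 24+4-3, 23+0) = 33
r[7] = max(4+33-3, 13+24-3, 8+23-3, …, 23+4-3, 29+0) = 34
r[8] = max(4+34-3, 13+33-3, 8+24-3, …, 29+4-3, 51+0) = 51
r[9] = max(4+51-3, 13+34-3, 8+33-3, …, 51+4-3, 45+0) = 52
One optimal plan: pieces 8 + 1 (1 cut) → €55 − €3 = €52.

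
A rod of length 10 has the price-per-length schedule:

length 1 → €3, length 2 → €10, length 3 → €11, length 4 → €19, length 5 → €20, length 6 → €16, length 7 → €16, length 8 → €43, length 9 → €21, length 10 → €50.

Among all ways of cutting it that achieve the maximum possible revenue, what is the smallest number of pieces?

Consider every possible first cut. r[k] is the best of p[i]+r[k−i] over all sellable i≤k.
r[1] = 3
r[2] = max(3+3, 10+0) = 10
r[3] = max(3+10, 10+3, 11+0) = 13
r[4] = max(3+13, 10+10, 11+3, 19+0) = 20
r[5] = max(3+20, 10+13, 11+10, 19+3, 20+0) = 23
r[6] = max(3+23, 10+20, 11+13, 19+10, 20+3, 16+0) = 30
r[7] = max(3+30, 10+23, 11+20, …, 16+3, 16+0) = 33
r[8] = max(3+33, 10+30, 11+23, …, 16+3, 43+0) = 43
r[9] = max(3+43, 10+33, 11+30, …, 43+3, 21+0) = 46
r[10] = max(3+46, 10+43, 11+33, …, 21+3, 50+0) = 53
Maximum revenue is €53.
Now minimize piece count subject to staying optimal: for each k, pieces[k] = 1 + min over i with p[i]+r[k−i]=r[k] of pieces[k−i].
pieces[7] = 4
pieces[8] = 1
pieces[9] = 2
pieces[10] = 2

2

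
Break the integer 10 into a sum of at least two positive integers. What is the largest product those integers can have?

Fill prod[k] for k=2..10: at each k try every first piece i and multiply by the better of (k−i) uncut or prod[k−i].
prod[2] = 1×max(1,0) = 1×1 = 1
prod[3] = 1×max(2,1) = 1×2 = 2
prod[4] = 2×max(2,1) = 2×2 = 4
prod[5] = 2×max(3,2) = 2×3 = 6
prod[6] = 3×max(3,2) = 3×3 = 9
prod[7] = 2×max(5,6) = 2×6 = 12
prod[8] = 2×max(6,9) = 2×9 = 18
prod[9] = 3×max(6,9) = 3×9 = 27
prod[10] = 2×max(8,18) = 2×18 = 36
One optimal split: 3 + 3 + 2 + 2; product 3×3×2×2 = 36.

36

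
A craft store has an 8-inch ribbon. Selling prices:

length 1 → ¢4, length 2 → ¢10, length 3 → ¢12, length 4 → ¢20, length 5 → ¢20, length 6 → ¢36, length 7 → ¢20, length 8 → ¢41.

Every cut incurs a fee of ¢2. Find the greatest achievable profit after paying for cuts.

Let v[k] be the best obtainable value from length k. For each k, try every first piece i and keep the best of price[i] + v[k−i] minus the 2 cut fee when i<k.
v[1] = 4
v[2] = 10
v[3] = 12  (first piece 1, then v[2]=10)
v[4] = 20
v[5] = 22  (first piece 1, then v[4]=20)
v[6] = 36
v[7] = 38  (first piece 1, then v[6]=36)
v[8] = 44  (first piece 2, then v[6]=36)
One optimal plan: pieces 6 + 2 (1 cut) → ¢46 − ¢2 = ¢44.

44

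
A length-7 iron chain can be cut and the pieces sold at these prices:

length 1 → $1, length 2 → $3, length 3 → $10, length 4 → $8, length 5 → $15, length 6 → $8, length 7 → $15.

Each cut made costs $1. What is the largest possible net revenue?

Consider every possible first cut. v[k] is the best of p[i]+v[k−i] over all sellable i≤k, charging 1 whenever i<k.
v[1] = 1
v[2] = max(1+1-1, 3+0) = 3
v[3] = max(1+3-1, 3+1-1, 10+0) = 10
v[4] = max(1+10-1, 3+3-1, 10+1-1, 8+0) = 10
v[5] = max(1+10-1, 3+10-1, 10+3-1, 8+1-1, 15+0) = 15
v[6] = max(1+15-1, 3+10-1, 10+10-1, 8+3-1, 15+1-1, 8+0) = 19
v[7] = max(1+19-1, 3+15-1, 10+10-1, …, 8+1-1, 15+0) = 19
One optimal plan: pieces 3 + 3 + 1 (2 cuts) → $21 − $2 = $19.

19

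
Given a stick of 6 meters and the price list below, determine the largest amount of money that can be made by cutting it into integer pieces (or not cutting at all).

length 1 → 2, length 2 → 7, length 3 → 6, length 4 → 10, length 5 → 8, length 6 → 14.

Let r[k] be the best obtainable value from length k. For each k, try every first piece i and keep the best of price[i] + r[k−i].
r[1] = 2
r[2] = 7
r[3] = 9  (first piece 1, then r[2]=7)
r[4] = 14  (first piece 2, then r[2]=7)
r[5] = 16  (first piece 1, then r[4]=14)
r[6] = 21  (first piece 2, then r[4]=14)
One optimal cutting: 2 + 2 + 2 → 7 + 7 + 7 = 21.

21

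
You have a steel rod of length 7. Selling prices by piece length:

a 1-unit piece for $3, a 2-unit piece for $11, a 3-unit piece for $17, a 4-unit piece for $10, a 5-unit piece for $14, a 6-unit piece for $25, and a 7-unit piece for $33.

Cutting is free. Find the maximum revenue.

39

Build R[k] bottom-up: R[k] = max over allowed piece i of (p[i] + R[k−i]).
R[1] = 3
R[2] = 11
R[3] = 17
R[4] = 22  (first piece 2, then R[2]=11)
R[5] = 28  (first piece 2, then R[3]=17)
R[6] = 34  (first piece 3, then R[3]=17)
R[7] = 39  (first piece 2, then R[5]=28)
One optimal cutting: 3 + 2 + 2 → $17 + $11 + $11 = $39.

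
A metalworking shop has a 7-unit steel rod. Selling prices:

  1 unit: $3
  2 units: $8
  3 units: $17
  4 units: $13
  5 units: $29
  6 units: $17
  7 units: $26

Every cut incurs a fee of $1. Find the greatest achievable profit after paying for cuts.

36

Consider every possible first cut. r[k] is the best of p[i]+r[k−i] over all sellable i≤k, charging 1 whenever i<k.
r[1] = 3
r[2] = max(3+3-1, 8+0) = 8
r[3] = max(3+8-1, 8+3-1, 17+0) = 17
r[4] = max(3+17-1, 8+8-1, 17+3-1, 13+0) = 19
r[5] = max(3+19-1, 8+17-1, 17+8-1, 13+3-1, 29+0) = 29
r[6] = max(3+29-1, 8+19-1, 17+17-1, 13+8-1, 29+3-1, 17+0) = 33
r[7] = max(3+33-1, 8+29-1, 17+19-1, …, 17+3-1, 26+0) = 36
One optimal plan: pieces 5 + 2 (1 cut) → $37 − $1 = $36.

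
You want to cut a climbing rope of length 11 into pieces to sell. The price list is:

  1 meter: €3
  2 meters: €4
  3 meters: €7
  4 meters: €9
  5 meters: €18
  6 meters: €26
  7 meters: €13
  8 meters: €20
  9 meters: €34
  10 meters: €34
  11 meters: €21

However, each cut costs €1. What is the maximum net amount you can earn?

43

Consider every possible first cut. net[k] is the best of p[i]+net[k−i] over all sellable i≤k, charging 1 whenever i<k.
net[1] = 3
net[2] = 5  (first piece 1, then net[1]=3)
net[3] = 7  (first piece 1, then net[2]=5)
net[4] = 9  (first piece 1, then net[3]=7)
net[5] = 18
net[6] = 26
net[7] = 28  (first piece 1, then net[6]=26)
net[8] = 30  (first piece 1, then net[7]=28)
net[9] = 34
net[10] = 36  (first piece 1, then net[9]=34)
net[11] = 43  (first piece 5, then net[6]=26)
One optimal plan: pieces 6 + 5 (1 cut) → €44 − €1 = €43.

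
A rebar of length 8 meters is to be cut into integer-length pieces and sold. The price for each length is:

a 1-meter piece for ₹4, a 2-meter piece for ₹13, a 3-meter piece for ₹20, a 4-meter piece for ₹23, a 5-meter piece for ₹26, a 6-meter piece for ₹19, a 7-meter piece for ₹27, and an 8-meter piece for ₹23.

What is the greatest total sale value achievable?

Let R[k] be the best obtainable value from length k. For each k, try every first piece i and keep the best of price[i] + R[k−i].
R[1] = 4
R[2] = 13
R[3] = 20
R[4] = 26  (first piece 2, then R[2]=13)
R[5] = 33  (first piece 2, then R[3]=20)
R[6] = 40  (first piece 3, then R[3]=20)
R[7] = 46  (first piece 2, then R[5]=33)
R[8] = 53  (first piece 2, then R[6]=40)
One optimal cutting: 3 + 3 + 2 → ₹20 + ₹20 + ₹13 = ₹53.

53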